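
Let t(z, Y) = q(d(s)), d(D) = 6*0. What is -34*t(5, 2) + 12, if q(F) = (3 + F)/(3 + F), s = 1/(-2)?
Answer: -22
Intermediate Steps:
s = -1/2 ≈ -0.50000
d(D) = 0
q(F) = 1
t(z, Y) = 1
-34*t(5, 2) + 12 = -34*1 + 12 = -34 + 12 = -22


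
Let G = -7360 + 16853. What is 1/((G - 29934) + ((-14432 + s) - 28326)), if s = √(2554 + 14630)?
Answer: -63199/3994096417 - 4*√1074/3994096417 ≈ -1.5856e-5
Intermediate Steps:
G = 9493
s = 4*√1074 (s = √17184 = 4*√1074 ≈ 131.09)
1/((G - 29934) + ((-14432 + s) - 28326)) = 1/((9493 - 29934) + ((-14432 + 4*√1074) - 28326)) = 1/(-20441 + (-42758 + 4*√1074)) = 1/(-63199 + 4*√1074)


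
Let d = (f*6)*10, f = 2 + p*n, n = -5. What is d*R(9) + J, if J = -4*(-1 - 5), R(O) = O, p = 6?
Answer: -15096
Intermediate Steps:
f = -28 (f = 2 + 6*(-5) = 2 - 30 = -28)
d = -1680 (d = -28*6*10 = -168*10 = -1680)
J = 24 (J = -4*(-6) = 24)
d*R(9) + J = -1680*9 + 24 = -15120 + 24 = -15096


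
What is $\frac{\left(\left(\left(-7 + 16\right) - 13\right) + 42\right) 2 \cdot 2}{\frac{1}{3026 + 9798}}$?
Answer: $1949248$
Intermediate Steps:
$\frac{\left(\left(\left(-7 + 16\right) - 13\right) + 42\right) 2 \cdot 2}{\frac{1}{3026 + 9798}} = \frac{\left(\left(9 - 13\right) + 42\right) 4}{\frac{1}{12824}} = \left(-4 + 42\right) 4 \frac{1}{\frac{1}{12824}} = 38 \cdot 4 \cdot 12824 = 152 \cdot 12824 = 1949248$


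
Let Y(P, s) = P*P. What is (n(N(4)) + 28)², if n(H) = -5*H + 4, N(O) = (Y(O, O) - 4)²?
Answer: 473344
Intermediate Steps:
Y(P, s) = P²
N(O) = (-4 + O²)² (N(O) = (O² - 4)² = (-4 + O²)²)
n(H) = 4 - 5*H
(n(N(4)) + 28)² = ((4 - 5*(-4 + 4²)²) + 28)² = ((4 - 5*(-4 + 16)²) + 28)² = ((4 - 5*12²) + 28)² = ((4 - 5*144) + 28)² = ((4 - 720) + 28)² = (-716 + 28)² = (-688)² = 473344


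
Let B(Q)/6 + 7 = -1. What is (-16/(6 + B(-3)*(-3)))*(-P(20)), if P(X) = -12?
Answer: -32/25 ≈ -1.2800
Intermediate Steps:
B(Q) = -48 (B(Q) = -42 + 6*(-1) = -42 - 6 = -48)
(-16/(6 + B(-3)*(-3)))*(-P(20)) = (-16/(6 - 48*(-3)))*(-1*(-12)) = -16/(6 + 144)*12 = -16/150*12 = -16*1/150*12 = -8/75*12 = -32/25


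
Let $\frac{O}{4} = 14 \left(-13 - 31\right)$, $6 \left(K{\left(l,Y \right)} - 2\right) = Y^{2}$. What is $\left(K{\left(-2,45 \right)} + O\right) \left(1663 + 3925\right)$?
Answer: $-11871706$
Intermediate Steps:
$K{\left(l,Y \right)} = 2 + \frac{Y^{2}}{6}$
$O = -2464$ ($O = 4 \cdot 14 \left(-13 - 31\right) = 4 \cdot 14 \left(-44\right) = 4 \left(-616\right) = -2464$)
$\left(K{\left(-2,45 \right)} + O\right) \left(1663 + 3925\right) = \left(\left(2 + \frac{45^{2}}{6}\right) - 2464\right) \left(1663 + 3925\right) = \left(\left(2 + \frac{1}{6} \cdot 2025\right) - 2464\right) 5588 = \left(\left(2 + \frac{675}{2}\right) - 2464\right) 5588 = \left(\frac{679}{2} - 2464\right) 5588 = \left(- \frac{4249}{2}\right) 5588 = -11871706$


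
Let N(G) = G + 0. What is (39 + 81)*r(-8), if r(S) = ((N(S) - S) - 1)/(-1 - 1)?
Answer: 60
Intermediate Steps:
N(G) = G
r(S) = ½ (r(S) = ((S - S) - 1)/(-1 - 1) = (0 - 1)/(-2) = -1*(-½) = ½)
(39 + 81)*r(-8) = (39 + 81)*(½) = 120*(½) = 60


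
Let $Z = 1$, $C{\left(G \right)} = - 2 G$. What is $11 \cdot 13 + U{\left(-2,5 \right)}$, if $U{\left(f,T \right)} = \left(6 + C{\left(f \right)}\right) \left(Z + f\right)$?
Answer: $133$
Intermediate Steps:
$U{\left(f,T \right)} = \left(1 + f\right) \left(6 - 2 f\right)$ ($U{\left(f,T \right)} = \left(6 - 2 f\right) \left(1 + f\right) = \left(1 + f\right) \left(6 - 2 f\right)$)
$11 \cdot 13 + U{\left(-2,5 \right)} = 11 \cdot 13 + \left(6 - 2 \left(-2\right)^{2} + 4 \left(-2\right)\right) = 143 - 10 = 133$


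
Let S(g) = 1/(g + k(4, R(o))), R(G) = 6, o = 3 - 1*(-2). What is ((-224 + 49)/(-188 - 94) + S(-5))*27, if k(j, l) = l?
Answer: 4113/94 ≈ 43.755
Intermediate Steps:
o = 5 (o = 3 + 2 = 5)
S(g) = 1/(6 + g) (S(g) = 1/(g + 6) = 1/(6 + g))
((-224 + 49)/(-188 - 94) + S(-5))*27 = ((-224 + 49)/(-188 - 94) + 1/(6 - 5))*27 = (-175/(-282) + 1/1)*27 = (-175*(-1/282) + 1)*27 = (175/282 + 1)*27 = (457/282)*27 = 4113/94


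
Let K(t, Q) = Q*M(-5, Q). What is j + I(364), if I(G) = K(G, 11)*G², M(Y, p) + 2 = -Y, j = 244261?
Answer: 4616629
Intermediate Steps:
M(Y, p) = -2 - Y
K(t, Q) = 3*Q (K(t, Q) = Q*(-2 - 1*(-5)) = Q*(-2 + 5) = Q*3 = 3*Q)
I(G) = 33*G² (I(G) = (3*11)*G² = 33*G²)
j + I(364) = 244261 + 33*364² = 244261 + 33*132496 = 244261 + 4372368 = 4616629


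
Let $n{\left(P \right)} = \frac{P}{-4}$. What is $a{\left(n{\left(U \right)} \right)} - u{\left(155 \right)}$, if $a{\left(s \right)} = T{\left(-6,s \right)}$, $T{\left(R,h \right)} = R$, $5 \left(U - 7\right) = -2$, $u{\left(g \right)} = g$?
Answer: $-161$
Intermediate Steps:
$U = \frac{33}{5}$ ($U = 7 + \frac{1}{5} \left(-2\right) = 7 - \frac{2}{5} = \frac{33}{5} \approx 6.6$)
$n{\left(P \right)} = - \frac{P}{4}$ ($n{\left(P \right)} = P \left(- \frac{1}{4}\right) = - \frac{P}{4}$)
$a{\left(s \right)} = -6$
$a{\left(n{\left(U \right)} \right)} - u{\left(155 \right)} = -6 - 155 = -161$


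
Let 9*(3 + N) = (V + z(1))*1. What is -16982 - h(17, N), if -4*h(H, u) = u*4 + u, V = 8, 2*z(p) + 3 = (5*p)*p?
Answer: -33969/2 ≈ -16985.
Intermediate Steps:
z(p) = -3/2 + 5*p**2/2 (z(p) = -3/2 + ((5*p)*p)/2 = -3/2 + (5*p**2)/2 = -3/2 + 5*p**2/2)
N = -2 (N = -3 + ((8 + (-3/2 + (5/2)*1**2))*1)/9 = -3 + ((8 + (-3/2 + (5/2)*1))*1)/9 = -3 + ((8 + (-3/2 + 5/2))*1)/9 = -3 + ((8 + 1)*1)/9 = -3 + (9*1)/9 = -3 + (1/9)*9 = -3 + 1 = -2)
h(H, u) = -5*u/4 (h(H, u) = -(u*4 + u)/4 = -(4*u + u)/4 = -5*u/4)
-16982 - h(17, N) = -16982 - (-5)*(-2)/4 = -16982 - 1*5/2 = -16982 - 5/2 = -33969/2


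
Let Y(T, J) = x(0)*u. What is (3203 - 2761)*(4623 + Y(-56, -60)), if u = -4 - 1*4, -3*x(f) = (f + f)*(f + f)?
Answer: 2043366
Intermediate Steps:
x(f) = -4*f²/3 (x(f) = -(f + f)*(f + f)/3 = -2*f*2*f/3 = -4*f²/3)
u = -8 (u = -4 - 4 = -8)
Y(T, J) = 0 (Y(T, J) = -4/3*0²*(-8) = -4/3*0*(-8) = 0*(-8) = 0)
(3203 - 2761)*(4623 + Y(-56, -60)) = (3203 - 2761)*(4623 + 0) = 442*4623 = 2043366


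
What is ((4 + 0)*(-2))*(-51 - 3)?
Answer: 432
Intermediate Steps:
((4 + 0)*(-2))*(-51 - 3) = (4*(-2))*(-54) = -8*(-54) = 432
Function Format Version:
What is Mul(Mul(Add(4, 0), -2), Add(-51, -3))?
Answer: 432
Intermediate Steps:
Mul(Mul(Add(4, 0), -2), Add(-51, -3)) = Mul(Mul(4, -2), -54) = Mul(-8, -54) = 432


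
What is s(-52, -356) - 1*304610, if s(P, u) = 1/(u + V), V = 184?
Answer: -52392921/172 ≈ -3.0461e+5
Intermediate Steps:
s(P, u) = 1/(184 + u) (s(P, u) = 1/(u + 184) = 1/(184 + u))
s(-52, -356) - 1*304610 = 1/(184 - 356) - 1*304610 = 1/(-172) - 304610 = -1/172 - 304610 = -52392921/172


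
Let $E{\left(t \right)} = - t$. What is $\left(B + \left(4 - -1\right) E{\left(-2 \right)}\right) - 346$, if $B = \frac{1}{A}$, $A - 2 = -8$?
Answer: $- \frac{2017}{6} \approx -336.17$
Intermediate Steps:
$A = -6$ ($A = 2 - 8 = -6$)
$B = - \frac{1}{6}$ ($B = \frac{1}{-6} = - \frac{1}{6} \approx -0.16667$)
$\left(B + \left(4 - -1\right) E{\left(-2 \right)}\right) - 346 = \left(- \frac{1}{6} + \left(4 - -1\right) \left(\left(-1\right) \left(-2\right)\right)\right) - 346 = \left(- \frac{1}{6} + \left(4 + 1\right) 2\right) - 346 = \left(- \frac{1}{6} + 5 \cdot 2\right) - 346 = \left(- \frac{1}{6} + 10\right) - 346 = \frac{59}{6} - 346 = - \frac{2017}{6}$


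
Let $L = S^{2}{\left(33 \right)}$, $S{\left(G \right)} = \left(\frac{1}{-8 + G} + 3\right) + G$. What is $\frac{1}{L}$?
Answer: $\frac{625}{811801} \approx 0.00076989$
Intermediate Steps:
$S{\left(G \right)} = 3 + G + \frac{1}{-8 + G}$ ($S{\left(G \right)} = \left(3 + \frac{1}{-8 + G}\right) + G = 3 + G + \frac{1}{-8 + G}$)
$L = \frac{811801}{625}$ ($L = \left(\frac{-23 + 33^{2} - 165}{-8 + 33}\right)^{2} = \left(\frac{-23 + 1089 - 165}{25}\right)^{2} = \left(\frac{1}{25} \cdot 901\right)^{2} = \left(\frac{901}{25}\right)^{2} = \frac{811801}{625} \approx 1298.9$)
$\frac{1}{L} = \frac{1}{\frac{811801}{625}} = \frac{625}{811801}$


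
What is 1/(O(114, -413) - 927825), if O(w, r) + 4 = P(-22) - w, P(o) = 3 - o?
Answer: -1/927918 ≈ -1.0777e-6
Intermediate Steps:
O(w, r) = 21 - w (O(w, r) = -4 + ((3 - 1*(-22)) - w) = -4 + ((3 + 22) - w) = -4 + (25 - w) = 21 - w)
1/(O(114, -413) - 927825) = 1/((21 - 1*114) - 927825) = 1/((21 - 114) - 927825) = 1/(-93 - 927825) = 1/(-927918) = -1/927918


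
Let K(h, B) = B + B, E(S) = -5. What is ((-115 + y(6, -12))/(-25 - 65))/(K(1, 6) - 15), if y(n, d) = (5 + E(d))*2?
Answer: -23/54 ≈ -0.42593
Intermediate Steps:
y(n, d) = 0 (y(n, d) = (5 - 5)*2 = 0*2 = 0)
K(h, B) = 2*B
((-115 + y(6, -12))/(-25 - 65))/(K(1, 6) - 15) = ((-115 + 0)/(-25 - 65))/(2*6 - 15) = (-115/(-90))/(12 - 15) = (-115*(-1/90))/(-3) = -⅓*23/18 = -23/54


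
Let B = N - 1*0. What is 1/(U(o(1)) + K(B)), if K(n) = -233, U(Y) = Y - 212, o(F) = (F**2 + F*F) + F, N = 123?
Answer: -1/442 ≈ -0.0022624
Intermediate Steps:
o(F) = F + 2*F**2 (o(F) = (F**2 + F**2) + F = 2*F**2 + F = F + 2*F**2)
U(Y) = -212 + Y
B = 123 (B = 123 - 1*0 = 123 + 0 = 123)
1/(U(o(1)) + K(B)) = 1/((-212 + 1*(1 + 2*1)) - 233) = 1/((-212 + 1*(1 + 2)) - 233) = 1/((-212 + 1*3) - 233) = 1/((-212 + 3) - 233) = 1/(-209 - 233) = 1/(-442) = -1/442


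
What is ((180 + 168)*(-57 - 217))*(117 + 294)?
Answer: -39189672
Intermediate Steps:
((180 + 168)*(-57 - 217))*(117 + 294) = (348*(-274))*411 = -95352*411 = -39189672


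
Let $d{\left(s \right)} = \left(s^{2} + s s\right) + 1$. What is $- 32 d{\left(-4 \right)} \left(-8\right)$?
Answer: $8448$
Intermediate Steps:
$d{\left(s \right)} = 1 + 2 s^{2}$ ($d{\left(s \right)} = \left(s^{2} + s^{2}\right) + 1 = 2 s^{2} + 1 = 1 + 2 s^{2}$)
$- 32 d{\left(-4 \right)} \left(-8\right) = - 32 \left(1 + 2 \left(-4\right)^{2}\right) \left(-8\right) = - 32 \left(1 + 2 \cdot 16\right) \left(-8\right) = - 32 \left(1 + 32\right) \left(-8\right) = \left(-32\right) 33 \left(-8\right) = \left(-1056\right) \left(-8\right) = 8448$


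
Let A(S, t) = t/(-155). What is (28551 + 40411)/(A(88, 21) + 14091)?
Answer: 5344555/1092042 ≈ 4.8941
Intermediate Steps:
A(S, t) = -t/155 (A(S, t) = t*(-1/155) = -t/155)
(28551 + 40411)/(A(88, 21) + 14091) = (28551 + 40411)/(-1/155*21 + 14091) = 68962/(-21/155 + 14091) = 68962/(2184084/155) = 68962*(155/2184084) = 5344555/1092042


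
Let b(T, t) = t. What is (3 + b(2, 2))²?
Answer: 25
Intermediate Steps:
(3 + b(2, 2))² = (3 + 2)² = 5² = 25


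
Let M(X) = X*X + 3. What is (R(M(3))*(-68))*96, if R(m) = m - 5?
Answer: -45696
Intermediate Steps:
M(X) = 3 + X**2 (M(X) = X**2 + 3 = 3 + X**2)
R(m) = -5 + m
(R(M(3))*(-68))*96 = ((-5 + (3 + 3**2))*(-68))*96 = ((-5 + (3 + 9))*(-68))*96 = ((-5 + 12)*(-68))*96 = (7*(-68))*96 = -476*96 = -45696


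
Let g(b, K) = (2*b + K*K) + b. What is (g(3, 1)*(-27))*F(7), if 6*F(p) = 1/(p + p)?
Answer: -45/14 ≈ -3.2143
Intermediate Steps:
g(b, K) = K² + 3*b (g(b, K) = (2*b + K²) + b = (K² + 2*b) + b = K² + 3*b)
F(p) = 1/(12*p) (F(p) = 1/(6*(p + p)) = 1/(6*((2*p))) = (1/(2*p))/6 = 1/(12*p))
(g(3, 1)*(-27))*F(7) = ((1² + 3*3)*(-27))*((1/12)/7) = ((1 + 9)*(-27))*((1/12)*(⅐)) = (10*(-27))*(1/84) = -270*1/84 = -45/14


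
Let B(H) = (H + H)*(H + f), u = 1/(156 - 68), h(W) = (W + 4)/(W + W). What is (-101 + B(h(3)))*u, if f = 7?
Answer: -1475/1584 ≈ -0.93119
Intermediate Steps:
h(W) = (4 + W)/(2*W) (h(W) = (4 + W)/((2*W)) = (4 + W)*(1/(2*W)) = (4 + W)/(2*W))
u = 1/88 ≈ 0.011364
B(H) = 2*H*(7 + H) (B(H) = (H + H)*(H + 7) = (2*H)*(7 + H) = 2*H*(7 + H))
(-101 + B(h(3)))*u = (-101 + 2*((½)*(4 + 3)/3)*(7 + (½)*(4 + 3)/3))*(1/88) = (-101 + 2*((½)*(⅓)*7)*(7 + (½)*(⅓)*7))*(1/88) = (-101 + 2*(7/6)*(7 + 7/6))*(1/88) = (-101 + 2*(7/6)*(49/6))*(1/88) = (-101 + 343/18)*(1/88) = -1475/18*1/88 = -1475/1584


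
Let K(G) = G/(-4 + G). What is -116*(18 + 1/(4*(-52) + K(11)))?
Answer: -3016348/1445 ≈ -2087.4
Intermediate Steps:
K(G) = G/(-4 + G)
-116*(18 + 1/(4*(-52) + K(11))) = -116*(18 + 1/(4*(-52) + 11/(-4 + 11))) = -116*(18 + 1/(-208 + 11/7)) = -116*(18 + 1/(-1445/7)) = -116*(18 - 7/1445) = -116*26003/1445 = -3016348/1445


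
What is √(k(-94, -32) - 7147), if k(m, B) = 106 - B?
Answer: I*√7009 ≈ 83.72*I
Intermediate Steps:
√(k(-94, -32) - 7147) = √((106 - 1*(-32)) - 7147) = √((106 + 32) - 7147) = √(138 - 7147) = √(-7009) = I*√7009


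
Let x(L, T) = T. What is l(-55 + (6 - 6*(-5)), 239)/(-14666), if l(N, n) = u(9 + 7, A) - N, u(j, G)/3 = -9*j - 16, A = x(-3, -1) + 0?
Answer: 461/14666 ≈ 0.031433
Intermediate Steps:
A = -1 (A = -1 + 0 = -1)
u(j, G) = -48 - 27*j (u(j, G) = 3*(-9*j - 16) = 3*(-16 - 9*j) = -48 - 27*j)
l(N, n) = -480 - N (l(N, n) = (-48 - 27*(9 + 7)) - N = (-48 - 27*16) - N = (-48 - 432) - N = -480 - N)
l(-55 + (6 - 6*(-5)), 239)/(-14666) = (-480 - (-55 + (6 - 6*(-5))))/(-14666) = (-480 - (-55 + (6 + 30)))*(-1/14666) = (-480 - (-55 + 36))*(-1/14666) = (-480 - 1*(-19))*(-1/14666) = (-480 + 19)*(-1/14666) = -461*(-1/14666) = 461/14666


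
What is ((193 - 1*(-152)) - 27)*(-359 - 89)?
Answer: -142464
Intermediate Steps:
((193 - 1*(-152)) - 27)*(-359 - 89) = ((193 + 152) - 27)*(-448) = (345 - 27)*(-448) = 318*(-448) = -142464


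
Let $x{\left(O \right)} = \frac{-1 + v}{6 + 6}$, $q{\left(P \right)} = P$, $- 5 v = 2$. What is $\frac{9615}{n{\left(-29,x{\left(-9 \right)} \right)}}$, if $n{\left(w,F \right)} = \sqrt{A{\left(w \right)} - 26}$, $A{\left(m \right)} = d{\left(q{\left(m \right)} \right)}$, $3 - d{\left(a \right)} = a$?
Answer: $\frac{3205 \sqrt{6}}{2} \approx 3925.3$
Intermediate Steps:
$v = - \frac{2}{5}$ ($v = \left(- \frac{1}{5}\right) 2 = - \frac{2}{5} \approx -0.4$)
$d{\left(a \right)} = 3 - a$
$A{\left(m \right)} = 3 - m$
$x{\left(O \right)} = - \frac{7}{60}$ ($x{\left(O \right)} = \frac{-1 - \frac{2}{5}}{6 + 6} = - \frac{7}{5 \cdot 12} = \left(- \frac{7}{5}\right) \frac{1}{12} = - \frac{7}{60}$)
$n{\left(w,F \right)} = \sqrt{-23 - w}$ ($n{\left(w,F \right)} = \sqrt{\left(3 - w\right) - 26} = \sqrt{-23 - w}$)
$\frac{9615}{n{\left(-29,x{\left(-9 \right)} \right)}} = \frac{9615}{\sqrt{-23 - -29}} = \frac{9615}{\sqrt{-23 + 29}} = \frac{9615}{\sqrt{6}} = 9615 \frac{\sqrt{6}}{6} = \frac{3205 \sqrt{6}}{2}$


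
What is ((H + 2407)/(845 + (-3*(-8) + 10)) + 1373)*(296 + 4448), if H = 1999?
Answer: 5746279112/879 ≈ 6.5373e+6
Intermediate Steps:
((H + 2407)/(845 + (-3*(-8) + 10)) + 1373)*(296 + 4448) = ((1999 + 2407)/(845 + (-3*(-8) + 10)) + 1373)*(296 + 4448) = (4406/(845 + (24 + 10)) + 1373)*4744 = (4406/(845 + 34) + 1373)*4744 = (4406/879 + 1373)*4744 = (1211273/879)*4744 = 5746279112/879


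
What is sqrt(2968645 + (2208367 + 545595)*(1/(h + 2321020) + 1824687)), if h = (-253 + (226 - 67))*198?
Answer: sqrt(1664911551263719390256537)/575602 ≈ 2.2417e+6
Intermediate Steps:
h = -18612 (h = (-253 + 159)*198 = -94*198 = -18612)
sqrt(2968645 + (2208367 + 545595)*(1/(h + 2321020) + 1824687)) = sqrt(2968645 + (2208367 + 545595)*(1/(-18612 + 2321020) + 1824687)) = sqrt(2968645 + 2753962*(1/2302408 + 1824687)) = sqrt(2968645 + 2753962*(4201173946297/2302408)) = sqrt(2968645 + 5784936701745989357/1151204) = sqrt(5784940119261987937/1151204) = sqrt(1664911551263719390256537)/575602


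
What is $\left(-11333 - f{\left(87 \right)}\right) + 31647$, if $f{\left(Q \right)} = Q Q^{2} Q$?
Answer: $-57269447$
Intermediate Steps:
$f{\left(Q \right)} = Q^{4}$ ($f{\left(Q \right)} = Q^{3} Q = Q^{4}$)
$\left(-11333 - f{\left(87 \right)}\right) + 31647 = \left(-11333 - 87^{4}\right) + 31647 = \left(-11333 - 57289761\right) + 31647 = -57301094 + 31647 = -57269447$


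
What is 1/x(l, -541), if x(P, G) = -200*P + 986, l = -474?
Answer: 1/95786 ≈ 1.0440e-5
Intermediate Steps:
x(P, G) = 986 - 200*P
1/x(l, -541) = 1/(986 - 200*(-474)) = 1/(986 + 94800) = 1/95786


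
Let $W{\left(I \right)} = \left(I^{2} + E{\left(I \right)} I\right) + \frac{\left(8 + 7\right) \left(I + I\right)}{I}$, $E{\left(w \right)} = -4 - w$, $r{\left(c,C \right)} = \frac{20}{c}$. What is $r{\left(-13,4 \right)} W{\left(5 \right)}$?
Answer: $- \frac{200}{13} \approx -15.385$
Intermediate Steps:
$W{\left(I \right)} = 30 + I^{2} + I \left(-4 - I\right)$ ($W{\left(I \right)} = \left(I^{2} + \left(-4 - I\right) I\right) + \frac{\left(8 + 7\right) \left(I + I\right)}{I} = \left(I^{2} + I \left(-4 - I\right)\right) + \frac{15 \cdot 2 I}{I} = \left(I^{2} + I \left(-4 - I\right)\right) + \frac{30 I}{I} = \left(I^{2} + I \left(-4 - I\right)\right) + 30 = 30 + I^{2} + I \left(-4 - I\right)$)
$r{\left(-13,4 \right)} W{\left(5 \right)} = \frac{20}{-13} \left(30 - 20\right) = 20 \left(- \frac{1}{13}\right) \left(30 - 20\right) = \left(- \frac{20}{13}\right) 10 = - \frac{200}{13}$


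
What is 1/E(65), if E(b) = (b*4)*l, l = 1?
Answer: 1/260 ≈ 0.0038462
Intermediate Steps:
E(b) = 4*b (E(b) = (b*4)*1 = (4*b)*1 = 4*b)
1/E(65) = 1/(4*65) = 1/260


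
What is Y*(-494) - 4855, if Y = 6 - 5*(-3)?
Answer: -15229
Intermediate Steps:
Y = 21 (Y = 6 + 15 = 21)
Y*(-494) - 4855 = 21*(-494) - 4855 = -10374 - 4855 = -15229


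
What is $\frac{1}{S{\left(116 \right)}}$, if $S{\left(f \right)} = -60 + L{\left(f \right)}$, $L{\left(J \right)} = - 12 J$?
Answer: $- \frac{1}{1452} \approx -0.00068871$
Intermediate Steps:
$S{\left(f \right)} = -60 - 12 f$
$\frac{1}{S{\left(116 \right)}} = \frac{1}{-60 - 1392} = \frac{1}{-1452} = - \frac{1}{1452}$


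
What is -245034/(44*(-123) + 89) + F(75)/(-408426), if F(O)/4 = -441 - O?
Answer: 16681540526/362341933 ≈ 46.038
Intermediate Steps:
F(O) = -1764 - 4*O (F(O) = 4*(-441 - O) = -1764 - 4*O)
-245034/(44*(-123) + 89) + F(75)/(-408426) = -245034/(44*(-123) + 89) + (-1764 - 4*75)/(-408426) = -245034/(-5412 + 89) + (-1764 - 300)*(-1/408426) = -245034/(-5323) - 2064*(-1/408426) = -245034*(-1/5323) + 344/68071 = 245034/5323 + 344/68071 = 16681540526/362341933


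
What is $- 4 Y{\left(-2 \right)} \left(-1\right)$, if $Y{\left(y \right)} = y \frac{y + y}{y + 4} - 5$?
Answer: $-4$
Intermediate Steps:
$Y{\left(y \right)} = -5 + \frac{2 y^{2}}{4 + y}$ ($Y{\left(y \right)} = y \frac{2 y}{4 + y} - 5 = \frac{2 y^{2}}{4 + y} - 5 = -5 + \frac{2 y^{2}}{4 + y}$)
$- 4 Y{\left(-2 \right)} \left(-1\right) = - 4 \frac{-20 - -10 + 2 \left(-2\right)^{2}}{4 - 2} \left(-1\right) = - 4 \frac{-20 + 10 + 2 \cdot 4}{2} \left(-1\right) = - 4 \frac{-20 + 10 + 8}{2} \left(-1\right) = - 4 \cdot \frac{1}{2} \left(-2\right) \left(-1\right) = \left(-4\right) \left(-1\right) \left(-1\right) = 4 \left(-1\right) = -4$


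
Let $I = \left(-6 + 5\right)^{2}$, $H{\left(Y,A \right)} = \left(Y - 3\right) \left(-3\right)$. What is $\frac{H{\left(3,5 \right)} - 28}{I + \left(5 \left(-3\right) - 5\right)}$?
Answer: $\frac{28}{19} \approx 1.4737$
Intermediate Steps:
$H{\left(Y,A \right)} = 9 - 3 Y$ ($H{\left(Y,A \right)} = \left(-3 + Y\right) \left(-3\right) = 9 - 3 Y$)
$I = 1$ ($I = \left(-1\right)^{2} = 1$)
$\frac{H{\left(3,5 \right)} - 28}{I + \left(5 \left(-3\right) - 5\right)} = \frac{\left(9 - 9\right) - 28}{1 + \left(5 \left(-3\right) - 5\right)} = \frac{\left(9 - 9\right) - 28}{1 - 20} = \frac{0 - 28}{1 - 20} = - \frac{28}{-19} = \left(-28\right) \left(- \frac{1}{19}\right) = \frac{28}{19}$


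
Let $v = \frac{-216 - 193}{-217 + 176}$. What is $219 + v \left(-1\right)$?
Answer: $\frac{8570}{41} \approx 209.02$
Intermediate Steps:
$v = \frac{409}{41}$ ($v = - \frac{409}{-41} = \left(-409\right) \left(- \frac{1}{41}\right) = \frac{409}{41} \approx 9.9756$)
$219 + v \left(-1\right) = 219 + \frac{409}{41} \left(-1\right) = 219 - \frac{409}{41} = \frac{8570}{41}$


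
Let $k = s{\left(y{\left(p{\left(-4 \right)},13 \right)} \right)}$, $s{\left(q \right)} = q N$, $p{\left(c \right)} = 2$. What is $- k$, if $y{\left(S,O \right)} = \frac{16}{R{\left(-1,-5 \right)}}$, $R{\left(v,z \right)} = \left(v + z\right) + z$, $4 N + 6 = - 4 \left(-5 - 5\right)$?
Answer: $\frac{136}{11} \approx 12.364$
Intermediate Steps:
$N = \frac{17}{2}$ ($N = - \frac{3}{2} + \frac{\left(-4\right) \left(-5 - 5\right)}{4} = - \frac{3}{2} + \frac{\left(-4\right) \left(-10\right)}{4} = - \frac{3}{2} + \frac{1}{4} \cdot 40 = - \frac{3}{2} + 10 = \frac{17}{2} \approx 8.5$)
$R{\left(v,z \right)} = v + 2 z$
$y{\left(S,O \right)} = - \frac{16}{11}$ ($y{\left(S,O \right)} = \frac{16}{-1 + 2 \left(-5\right)} = \frac{16}{-1 - 10} = \frac{16}{-11} = 16 \left(- \frac{1}{11}\right) = - \frac{16}{11}$)
$s{\left(q \right)} = \frac{17 q}{2}$ ($s{\left(q \right)} = q \frac{17}{2} = \frac{17 q}{2}$)
$k = - \frac{136}{11}$ ($k = \frac{17}{2} \left(- \frac{16}{11}\right) = - \frac{136}{11} \approx -12.364$)
$- k = \left(-1\right) \left(- \frac{136}{11}\right) = \frac{136}{11}$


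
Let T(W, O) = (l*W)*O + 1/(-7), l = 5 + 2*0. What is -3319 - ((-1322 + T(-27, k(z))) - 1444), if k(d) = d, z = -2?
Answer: -5760/7 ≈ -822.86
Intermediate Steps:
l = 5 (l = 5 + 0 = 5)
T(W, O) = -⅐ + 5*O*W (T(W, O) = (5*W)*O + 1/(-7) = 5*O*W - ⅐ = -⅐ + 5*O*W)
-3319 - ((-1322 + T(-27, k(z))) - 1444) = -3319 - ((-1322 + (-⅐ + 5*(-2)*(-27))) - 1444) = -3319 - ((-1322 + (-⅐ + 270)) - 1444) = -3319 - ((-1322 + 1889/7) - 1444) = -3319 - (-7365/7 - 1444) = -3319 - 1*(-17473/7) = -3319 + 17473/7 = -5760/7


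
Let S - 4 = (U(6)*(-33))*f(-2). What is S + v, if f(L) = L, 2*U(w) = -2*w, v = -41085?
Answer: -41477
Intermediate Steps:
U(w) = -w (U(w) = (-2*w)/2 = -w)
S = -392 (S = 4 + (-1*6*(-33))*(-2) = 4 - 6*(-33)*(-2) = 4 + 198*(-2) = 4 - 396 = -392)
S + v = -392 - 41085 = -41477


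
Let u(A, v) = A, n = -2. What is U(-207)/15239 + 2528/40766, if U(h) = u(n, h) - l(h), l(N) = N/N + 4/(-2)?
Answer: 19241713/310616537 ≈ 0.061947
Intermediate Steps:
l(N) = -1 (l(N) = 1 + 4*(-1/2) = 1 - 2 = -1)
U(h) = -1 (U(h) = -2 - 1*(-1) = -2 + 1 = -1)
U(-207)/15239 + 2528/40766 = -1/15239 + 2528/40766 = -1*1/15239 + 2528*(1/40766) = -1/15239 + 1264/20383 = 19241713/310616537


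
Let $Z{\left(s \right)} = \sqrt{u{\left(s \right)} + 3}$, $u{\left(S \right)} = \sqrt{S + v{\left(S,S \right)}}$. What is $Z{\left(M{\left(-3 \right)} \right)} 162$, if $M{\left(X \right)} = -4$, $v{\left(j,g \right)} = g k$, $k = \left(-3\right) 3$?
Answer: $162 \sqrt{3 + 4 \sqrt{2}} \approx 476.65$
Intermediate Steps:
$k = -9$
$v{\left(j,g \right)} = - 9 g$ ($v{\left(j,g \right)} = g \left(-9\right) = - 9 g$)
$u{\left(S \right)} = 2 \sqrt{2} \sqrt{- S}$ ($u{\left(S \right)} = \sqrt{S - 9 S} = \sqrt{- 8 S} = 2 \sqrt{2} \sqrt{- S}$)
$Z{\left(s \right)} = \sqrt{3 + 2 \sqrt{2} \sqrt{- s}}$ ($Z{\left(s \right)} = \sqrt{2 \sqrt{2} \sqrt{- s} + 3} = \sqrt{3 + 2 \sqrt{2} \sqrt{- s}}$)
$Z{\left(M{\left(-3 \right)} \right)} 162 = \sqrt{3 + 2 \sqrt{2} \sqrt{\left(-1\right) \left(-4\right)}} 162 = \sqrt{3 + 2 \sqrt{2} \sqrt{4}} \cdot 162 = \sqrt{3 + 2 \sqrt{2} \cdot 2} \cdot 162 = \sqrt{3 + 4 \sqrt{2}} \cdot 162 = 162 \sqrt{3 + 4 \sqrt{2}}$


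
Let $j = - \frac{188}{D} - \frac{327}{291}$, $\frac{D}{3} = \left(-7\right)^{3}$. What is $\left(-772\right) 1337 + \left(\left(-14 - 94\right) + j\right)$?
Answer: $- \frac{103034259061}{99813} \approx -1.0323 \cdot 10^{6}$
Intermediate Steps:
$D = -1029$ ($D = 3 \left(-7\right)^{3} = 3 \left(-343\right) = -1029$)
$j = - \frac{93925}{99813}$ ($j = - \frac{188}{-1029} - \frac{327}{291} = \left(-188\right) \left(- \frac{1}{1029}\right) - \frac{109}{97} = \frac{188}{1029} - \frac{109}{97} = - \frac{93925}{99813} \approx -0.94101$)
$\left(-772\right) 1337 + \left(\left(-14 - 94\right) + j\right) = \left(-772\right) 1337 - \frac{10873729}{99813} = -1032164 - \frac{10873729}{99813} = - \frac{103034259061}{99813}$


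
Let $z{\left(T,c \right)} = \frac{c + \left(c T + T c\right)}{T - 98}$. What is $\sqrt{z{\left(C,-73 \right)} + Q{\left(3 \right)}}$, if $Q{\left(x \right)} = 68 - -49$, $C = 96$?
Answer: $\frac{\sqrt{28646}}{2} \approx 84.626$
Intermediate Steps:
$Q{\left(x \right)} = 117$ ($Q{\left(x \right)} = 68 + 49 = 117$)
$z{\left(T,c \right)} = \frac{c + 2 T c}{-98 + T}$ ($z{\left(T,c \right)} = \frac{c + \left(T c + T c\right)}{T - 98} = \frac{c + 2 T c}{-98 + T}$)
$\sqrt{z{\left(C,-73 \right)} + Q{\left(3 \right)}} = \sqrt{- \frac{73 \left(1 + 2 \cdot 96\right)}{-98 + 96} + 117} = \sqrt{- \frac{73 \left(1 + 192\right)}{-2} + 117} = \sqrt{\left(-73\right) \left(- \frac{1}{2}\right) 193 + 117} = \sqrt{\frac{14089}{2} + 117} = \sqrt{\frac{14323}{2}} = \frac{\sqrt{28646}}{2}$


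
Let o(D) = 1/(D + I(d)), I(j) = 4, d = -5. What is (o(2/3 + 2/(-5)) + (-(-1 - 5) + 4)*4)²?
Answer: 6630625/4096 ≈ 1618.8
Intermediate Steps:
o(D) = 1/(4 + D) (o(D) = 1/(D + 4) = 1/(4 + D))
(o(2/3 + 2/(-5)) + (-(-1 - 5) + 4)*4)² = (1/(4 + (2/3 + 2/(-5))) + (-(-1 - 5) + 4)*4)² = (1/(4 + (2*(⅓) + 2*(-⅕))) + (-1*(-6) + 4)*4)² = (1/(4 + (⅔ - ⅖)) + (6 + 4)*4)² = (1/(4 + 4/15) + 10*4)² = (1/(64/15) + 40)² = (15/64 + 40)² = (2575/64)² = 6630625/4096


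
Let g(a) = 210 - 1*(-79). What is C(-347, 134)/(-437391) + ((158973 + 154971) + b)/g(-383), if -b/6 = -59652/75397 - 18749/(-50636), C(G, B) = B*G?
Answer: 262150978410115803583/241296568992974754 ≈ 1086.4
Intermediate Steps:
b = 4820760957/1908901246 (b = -6*(-59652/75397 - 18749/(-50636)) = -6*(-59652*1/75397 - 18749*(-1/50636)) = -6*(-59652/75397 + 18749/50636) = -6*(-1606920319/3817802492) = 4820760957/1908901246 ≈ 2.5254)
g(a) = 289 (g(a) = 210 + 79 = 289)
C(-347, 134)/(-437391) + ((158973 + 154971) + b)/g(-383) = (134*(-347))/(-437391) + ((158973 + 154971) + 4820760957/1908901246)/289 = -46498*(-1/437391) + (313944 + 4820760957/1908901246)*(1/289) = 46498/437391 + (599292913535181/1908901246)*(1/289) = 46498/437391 + 599292913535181/551672460094 = 262150978410115803583/241296568992974754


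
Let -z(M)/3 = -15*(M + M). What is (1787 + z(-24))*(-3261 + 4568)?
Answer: -487511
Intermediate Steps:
z(M) = 90*M (z(M) = -(-45)*(M + M) = -(-45)*2*M = -(-90)*M = 90*M)
(1787 + z(-24))*(-3261 + 4568) = (1787 + 90*(-24))*(-3261 + 4568) = (1787 - 2160)*1307 = -373*1307 = -487511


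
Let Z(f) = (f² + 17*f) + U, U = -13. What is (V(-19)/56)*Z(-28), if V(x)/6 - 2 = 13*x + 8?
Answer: -209745/28 ≈ -7490.9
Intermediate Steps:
Z(f) = -13 + f² + 17*f (Z(f) = (f² + 17*f) - 13 = -13 + f² + 17*f)
V(x) = 60 + 78*x (V(x) = 12 + 6*(13*x + 8) = 12 + 6*(8 + 13*x) = 12 + (48 + 78*x) = 60 + 78*x)
(V(-19)/56)*Z(-28) = ((60 + 78*(-19))/56)*(-13 + (-28)² + 17*(-28)) = ((60 - 1482)*(1/56))*(-13 + 784 - 476) = -1422*1/56*295 = -711/28*295 = -209745/28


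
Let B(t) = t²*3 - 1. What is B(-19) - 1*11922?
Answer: -10840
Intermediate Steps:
B(t) = -1 + 3*t² (B(t) = 3*t² - 1 = -1 + 3*t²)
B(-19) - 1*11922 = (-1 + 3*(-19)²) - 1*11922 = (-1 + 3*361) - 11922 = (-1 + 1083) - 11922 = 1082 - 11922 = -10840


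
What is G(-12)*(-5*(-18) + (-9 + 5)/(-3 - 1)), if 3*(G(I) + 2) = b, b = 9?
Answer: 91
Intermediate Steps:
G(I) = 1 (G(I) = -2 + (1/3)*9 = -2 + 3 = 1)
G(-12)*(-5*(-18) + (-9 + 5)/(-3 - 1)) = 1*(-5*(-18) + (-9 + 5)/(-3 - 1)) = 1*(90 - 4/(-4)) = 1*(90 - 4*(-1/4)) = 1*(90 + 1) = 1*91 = 91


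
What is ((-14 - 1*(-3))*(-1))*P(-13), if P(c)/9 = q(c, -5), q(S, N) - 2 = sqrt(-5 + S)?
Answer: 198 + 297*I*sqrt(2) ≈ 198.0 + 420.02*I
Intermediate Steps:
q(S, N) = 2 + sqrt(-5 + S)
P(c) = 18 + 9*sqrt(-5 + c) (P(c) = 9*(2 + sqrt(-5 + c)) = 18 + 9*sqrt(-5 + c))
((-14 - 1*(-3))*(-1))*P(-13) = ((-14 - 1*(-3))*(-1))*(18 + 9*sqrt(-5 - 13)) = ((-14 + 3)*(-1))*(18 + 9*sqrt(-18)) = (-11*(-1))*(18 + 9*(3*I*sqrt(2))) = 11*(18 + 27*I*sqrt(2)) = 198 + 297*I*sqrt(2)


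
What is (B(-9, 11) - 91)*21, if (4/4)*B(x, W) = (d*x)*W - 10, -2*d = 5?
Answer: 6153/2 ≈ 3076.5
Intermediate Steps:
d = -5/2 (d = -1/2*5 = -5/2 ≈ -2.5000)
B(x, W) = -10 - 5*W*x/2 (B(x, W) = (-5*x/2)*W - 10 = -5*W*x/2 - 10 = -10 - 5*W*x/2)
(B(-9, 11) - 91)*21 = ((-10 - 5/2*11*(-9)) - 91)*21 = ((-10 + 495/2) - 91)*21 = (475/2 - 91)*21 = (293/2)*21 = 6153/2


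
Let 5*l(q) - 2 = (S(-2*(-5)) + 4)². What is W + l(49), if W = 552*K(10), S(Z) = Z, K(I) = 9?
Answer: 25038/5 ≈ 5007.6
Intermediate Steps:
l(q) = 198/5 (l(q) = ⅖ + (-2*(-5) + 4)²/5 = ⅖ + (10 + 4)²/5 = ⅖ + (⅕)*14² = ⅖ + (⅕)*196 = ⅖ + 196/5 = 198/5)
W = 4968 (W = 552*9 = 4968)
W + l(49) = 4968 + 198/5 = 25038/5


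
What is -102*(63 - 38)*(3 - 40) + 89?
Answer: 94439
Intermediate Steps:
-102*(63 - 38)*(3 - 40) + 89 = -2550*(-37) + 89 = -102*(-925) + 89 = 94350 + 89 = 94439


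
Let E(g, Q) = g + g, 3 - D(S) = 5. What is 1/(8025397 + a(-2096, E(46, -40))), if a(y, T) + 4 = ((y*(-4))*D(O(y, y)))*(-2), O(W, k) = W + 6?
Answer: 1/8058929 ≈ 1.2409e-7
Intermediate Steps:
O(W, k) = 6 + W
D(S) = -2 (D(S) = 3 - 1*5 = 3 - 5 = -2)
E(g, Q) = 2*g
a(y, T) = -4 - 16*y (a(y, T) = -4 + ((y*(-4))*(-2))*(-2) = -4 + (-4*y*(-2))*(-2) = -4 + (8*y)*(-2) = -4 - 16*y)
1/(8025397 + a(-2096, E(46, -40))) = 1/(8025397 + (-4 - 16*(-2096))) = 1/(8025397 + (-4 + 33536)) = 1/(8025397 + 33532) = 1/8058929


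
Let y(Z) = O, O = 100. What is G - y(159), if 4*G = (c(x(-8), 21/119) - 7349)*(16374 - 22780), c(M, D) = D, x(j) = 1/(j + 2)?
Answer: 200073695/17 ≈ 1.1769e+7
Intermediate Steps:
x(j) = 1/(2 + j)
y(Z) = 100
G = 200075395/17 (G = ((21/119 - 7349)*(16374 - 22780))/4 = ((21*(1/119) - 7349)*(-6406))/4 = ((3/17 - 7349)*(-6406))/4 = (-124930/17*(-6406))/4 = (¼)*(800301580/17) = 200075395/17 ≈ 1.1769e+7)
G - y(159) = 200075395/17 - 1*100 = 200075395/17 - 100 = 200073695/17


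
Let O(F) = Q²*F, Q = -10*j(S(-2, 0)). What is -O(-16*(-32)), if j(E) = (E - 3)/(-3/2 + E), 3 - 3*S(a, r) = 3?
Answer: -204800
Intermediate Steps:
S(a, r) = 0 (S(a, r) = 1 - ⅓*3 = 1 - 1 = 0)
j(E) = (-3 + E)/(-3/2 + E) (j(E) = (-3 + E)/(-3*½ + E) = (-3 + E)/(-3/2 + E))
Q = -20 (Q = -20*(-3 + 0)/(-3 + 2*0) = -20*(-3)/(-3 + 0) = -20*(-3)/(-3) = -20*(-1)*(-3)/3 = -10*2 = -20)
O(F) = 400*F (O(F) = (-20)²*F = 400*F)
-O(-16*(-32)) = -400*(-16*(-32)) = -400*512 = -1*204800 = -204800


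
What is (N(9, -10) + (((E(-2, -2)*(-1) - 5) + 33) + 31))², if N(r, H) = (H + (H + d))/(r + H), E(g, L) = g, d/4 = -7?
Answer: 11881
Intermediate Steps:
d = -28 (d = 4*(-7) = -28)
N(r, H) = (-28 + 2*H)/(H + r) (N(r, H) = (H + (H - 28))/(r + H) = (H + (-28 + H))/(H + r) = (-28 + 2*H)/(H + r))
(N(9, -10) + (((E(-2, -2)*(-1) - 5) + 33) + 31))² = (2*(-14 - 10)/(-10 + 9) + (((-2*(-1) - 5) + 33) + 31))² = (2*(-24)/(-1) + (((2 - 5) + 33) + 31))² = (2*(-1)*(-24) + ((-3 + 33) + 31))² = (48 + (30 + 31))² = (48 + 61)² = 109² = 11881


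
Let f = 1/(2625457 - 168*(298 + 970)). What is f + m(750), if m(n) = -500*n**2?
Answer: -678496781249999/2412433 ≈ -2.8125e+8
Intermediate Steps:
f = 1/2412433 (f = 1/(2625457 - 168*1268) = 1/(2625457 - 213024) = 1/2412433 ≈ 4.1452e-7)
f + m(750) = 1/2412433 - 500*750**2 = 1/2412433 - 500*562500 = 1/2412433 - 281250000 = -678496781249999/2412433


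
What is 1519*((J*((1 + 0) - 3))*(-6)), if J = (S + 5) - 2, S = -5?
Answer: -36456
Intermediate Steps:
J = -2 (J = (-5 + 5) - 2 = 0 - 2 = -2)
1519*((J*((1 + 0) - 3))*(-6)) = 1519*(-2*((1 + 0) - 3)*(-6)) = 1519*(-2*(1 - 3)*(-6)) = 1519*(-2*(-2)*(-6)) = 1519*(4*(-6)) = 1519*(-24) = -36456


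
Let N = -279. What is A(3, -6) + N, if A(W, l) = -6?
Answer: -285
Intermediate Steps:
A(3, -6) + N = -6 - 279 = -285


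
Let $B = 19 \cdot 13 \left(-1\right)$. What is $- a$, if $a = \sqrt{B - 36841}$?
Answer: $- 4 i \sqrt{2318} \approx - 192.58 i$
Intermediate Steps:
$B = -247$ ($B = 247 \left(-1\right) = -247$)
$a = 4 i \sqrt{2318}$ ($a = \sqrt{-247 - 36841} = \sqrt{-37088} = 4 i \sqrt{2318} \approx 192.58 i$)
$- a = - 4 i \sqrt{2318}$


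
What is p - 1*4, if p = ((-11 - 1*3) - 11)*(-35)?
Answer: 871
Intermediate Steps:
p = 875 (p = ((-11 - 3) - 11)*(-35) = (-14 - 11)*(-35) = -25*(-35) = 875)
p - 1*4 = 875 - 1*4 = 875 - 4 = 871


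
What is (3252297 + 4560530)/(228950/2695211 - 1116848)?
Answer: -21057217271497/3010140785978 ≈ -6.9954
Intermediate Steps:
(3252297 + 4560530)/(228950/2695211 - 1116848) = 7812827/(228950*(1/2695211) - 1116848) = 7812827/(228950/2695211 - 1116848) = 7812827/(-3010140785978/2695211) = 7812827*(-2695211/3010140785978) = -21057217271497/3010140785978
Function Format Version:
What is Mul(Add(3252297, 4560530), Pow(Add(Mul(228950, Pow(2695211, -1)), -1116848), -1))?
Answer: Rational(-21057217271497, 3010140785978) ≈ -6.9954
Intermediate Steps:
Mul(Add(3252297, 4560530), Pow(Add(Mul(228950, Pow(2695211, -1)), -1116848), -1)) = Mul(7812827, Pow(Add(Mul(228950, Rational(1, 2695211)), -1116848), -1)) = Mul(7812827, Pow(Add(Rational(228950, 2695211), -1116848), -1)) = Mul(7812827, Pow(Rational(-3010140785978, 2695211), -1)) = Mul(7812827, Rational(-2695211, 3010140785978)) = Rational(-21057217271497, 3010140785978)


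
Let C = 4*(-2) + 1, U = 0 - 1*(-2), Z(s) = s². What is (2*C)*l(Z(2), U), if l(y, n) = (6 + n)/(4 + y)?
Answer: -14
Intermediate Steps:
U = 2 (U = 0 + 2 = 2)
l(y, n) = (6 + n)/(4 + y)
C = -7 (C = -8 + 1 = -7)
(2*C)*l(Z(2), U) = (2*(-7))*((6 + 2)/(4 + 2²)) = -14*8/(4 + 4) = -14*8/8 = -7*8/4 = -14*1 = -14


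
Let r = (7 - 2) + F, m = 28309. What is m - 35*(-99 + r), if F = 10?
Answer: 31249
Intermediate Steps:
r = 15 (r = (7 - 2) + 10 = 5 + 10 = 15)
m - 35*(-99 + r) = 28309 - 35*(-99 + 15) = 28309 - 35*(-84) = 28309 + 2940 = 31249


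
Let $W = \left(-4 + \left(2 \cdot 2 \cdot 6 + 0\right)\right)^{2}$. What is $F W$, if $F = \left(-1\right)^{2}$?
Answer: $400$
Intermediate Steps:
$F = 1$
$W = 400$ ($W = \left(-4 + \left(4 \cdot 6 + 0\right)\right)^{2} = \left(-4 + \left(24 + 0\right)\right)^{2} = \left(-4 + 24\right)^{2} = 20^{2} = 400$)
$F W = 1 \cdot 400 = 400$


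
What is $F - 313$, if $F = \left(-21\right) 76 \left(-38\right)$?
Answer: $60335$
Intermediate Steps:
$F = 60648$ ($F = \left(-1596\right) \left(-38\right) = 60648$)
$F - 313 = 60648 - 313 = 60335$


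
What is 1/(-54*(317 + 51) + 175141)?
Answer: 1/155269 ≈ 6.4404e-6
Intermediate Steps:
1/(-54*(317 + 51) + 175141) = 1/(-54*368 + 175141) = 1/(-19872 + 175141) = 1/155269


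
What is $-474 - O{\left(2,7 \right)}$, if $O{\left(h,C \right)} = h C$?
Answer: $-488$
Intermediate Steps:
$O{\left(h,C \right)} = C h$
$-474 - O{\left(2,7 \right)} = -474 - 7 \cdot 2 = -474 - 14 = -488$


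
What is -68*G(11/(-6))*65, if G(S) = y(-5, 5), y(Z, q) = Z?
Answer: 22100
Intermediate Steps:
G(S) = -5
-68*G(11/(-6))*65 = -68*(-5)*65 = 340*65 = 22100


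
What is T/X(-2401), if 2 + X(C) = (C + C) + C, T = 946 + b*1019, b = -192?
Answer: 194702/7205 ≈ 27.023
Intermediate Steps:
T = -194702 (T = 946 - 192*1019 = 946 - 195648 = -194702)
X(C) = -2 + 3*C (X(C) = -2 + ((C + C) + C) = -2 + (2*C + C) = -2 + 3*C)
T/X(-2401) = -194702/(-2 + 3*(-2401)) = -194702/(-2 - 7203) = -194702/(-7205) = -194702*(-1/7205) = 194702/7205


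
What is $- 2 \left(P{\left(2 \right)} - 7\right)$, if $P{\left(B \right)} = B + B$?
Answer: $6$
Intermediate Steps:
$P{\left(B \right)} = 2 B$
$- 2 \left(P{\left(2 \right)} - 7\right) = - 2 \left(2 \cdot 2 - 7\right) = - 2 \left(4 - 7\right) = \left(-2\right) \left(-3\right) = 6$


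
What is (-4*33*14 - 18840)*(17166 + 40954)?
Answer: -1202386560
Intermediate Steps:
(-4*33*14 - 18840)*(17166 + 40954) = (-132*14 - 18840)*58120 = (-1848 - 18840)*58120 = -20688*58120 = -1202386560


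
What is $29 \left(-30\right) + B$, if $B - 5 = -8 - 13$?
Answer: $-886$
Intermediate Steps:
$B = -16$ ($B = 5 - 21 = -16$)
$29 \left(-30\right) + B = 29 \left(-30\right) - 16 = -870 - 16 = -886$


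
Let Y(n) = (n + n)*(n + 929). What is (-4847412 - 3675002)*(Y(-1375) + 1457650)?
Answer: -22875437538100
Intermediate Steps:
Y(n) = 2*n*(929 + n) (Y(n) = (2*n)*(929 + n) = 2*n*(929 + n))
(-4847412 - 3675002)*(Y(-1375) + 1457650) = (-4847412 - 3675002)*(2*(-1375)*(929 - 1375) + 1457650) = -8522414*(2*(-1375)*(-446) + 1457650) = -8522414*(1226500 + 1457650) = -8522414*2684150 = -22875437538100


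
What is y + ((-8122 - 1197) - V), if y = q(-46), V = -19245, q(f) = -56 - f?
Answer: 9916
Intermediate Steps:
y = -10 (y = -56 - 1*(-46) = -56 + 46 = -10)
y + ((-8122 - 1197) - V) = -10 + ((-8122 - 1197) - 1*(-19245)) = -10 + (-9319 + 19245) = -10 + 9926 = 9916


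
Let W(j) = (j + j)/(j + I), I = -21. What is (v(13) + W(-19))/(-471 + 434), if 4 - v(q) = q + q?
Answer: 421/740 ≈ 0.56892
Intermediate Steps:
W(j) = 2*j/(-21 + j) (W(j) = (j + j)/(j - 21) = (2*j)/(-21 + j) = 2*j/(-21 + j))
v(q) = 4 - 2*q (v(q) = 4 - (q + q) = 4 - 2*q)
(v(13) + W(-19))/(-471 + 434) = ((4 - 2*13) + 2*(-19)/(-21 - 19))/(-471 + 434) = ((4 - 26) + 2*(-19)/(-40))/(-37) = -(-22 + 2*(-19)*(-1/40))/37 = -(-22 + 19/20)/37 = -1/37*(-421/20) = 421/740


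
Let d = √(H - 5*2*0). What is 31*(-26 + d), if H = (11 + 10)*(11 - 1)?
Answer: -806 + 31*√210 ≈ -356.77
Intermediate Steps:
H = 210 (H = 21*10 = 210)
d = √210 (d = √(210 - 5*2*0) = √(210 - 10*0) = √(210 + 0) = √210 ≈ 14.491)
31*(-26 + d) = 31*(-26 + √210) = -806 + 31*√210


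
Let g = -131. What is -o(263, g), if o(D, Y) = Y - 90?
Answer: 221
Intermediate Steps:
o(D, Y) = -90 + Y
-o(263, g) = -(-90 - 131) = -1*(-221) = 221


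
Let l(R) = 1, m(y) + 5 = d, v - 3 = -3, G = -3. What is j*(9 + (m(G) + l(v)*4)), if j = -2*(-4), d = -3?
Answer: 40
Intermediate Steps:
v = 0 (v = 3 - 3 = 0)
m(y) = -8 (m(y) = -5 - 3 = -8)
j = 8
j*(9 + (m(G) + l(v)*4)) = 8*(9 + (-8 + 1*4)) = 8*(9 + (-8 + 4)) = 8*(9 - 4) = 8*5 = 40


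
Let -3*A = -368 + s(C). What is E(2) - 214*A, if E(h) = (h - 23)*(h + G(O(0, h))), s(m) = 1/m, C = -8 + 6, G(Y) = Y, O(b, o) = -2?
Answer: -78859/3 ≈ -26286.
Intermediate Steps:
C = -2
E(h) = (-23 + h)*(-2 + h) (E(h) = (h - 23)*(h - 2) = (-23 + h)*(-2 + h))
A = 737/6 (A = -(-368 + 1/(-2))/3 = -(-368 - 1/2)/3 = -1/3*(-737/2) = 737/6 ≈ 122.83)
E(2) - 214*A = (46 + 2**2 - 25*2) - 214*737/6 = (46 + 4 - 50) - 78859/3 = 0 - 78859/3 = -78859/3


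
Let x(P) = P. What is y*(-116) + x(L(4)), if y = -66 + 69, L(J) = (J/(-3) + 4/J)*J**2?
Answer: -1060/3 ≈ -353.33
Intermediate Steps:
L(J) = J**2*(4/J - J/3) (L(J) = (J*(-1/3) + 4/J)*J**2 = (-J/3 + 4/J)*J**2 = (4/J - J/3)*J**2 = J**2*(4/J - J/3))
y = 3
y*(-116) + x(L(4)) = 3*(-116) + (1/3)*4*(12 - 1*4**2) = -348 + (1/3)*4*(12 - 1*16) = -348 + (1/3)*4*(12 - 16) = -348 + (1/3)*4*(-4) = -348 - 16/3 = -1060/3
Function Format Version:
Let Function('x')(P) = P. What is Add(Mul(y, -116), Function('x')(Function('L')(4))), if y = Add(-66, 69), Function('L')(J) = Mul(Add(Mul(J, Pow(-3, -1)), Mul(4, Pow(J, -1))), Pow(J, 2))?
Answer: Rational(-1060, 3) ≈ -353.33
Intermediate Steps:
Function('L')(J) = Mul(Pow(J, 2), Add(Mul(4, Pow(J, -1)), Mul(Rational(-1, 3), J))) (Function('L')(J) = Mul(Add(Mul(J, Rational(-1, 3)), Mul(4, Pow(J, -1))), Pow(J, 2)) = Mul(Add(Mul(Rational(-1, 3), J), Mul(4, Pow(J, -1))), Pow(J, 2)) = Mul(Add(Mul(4, Pow(J, -1)), Mul(Rational(-1, 3), J)), Pow(J, 2)) = Mul(Pow(J, 2), Add(Mul(4, Pow(J, -1)), Mul(Rational(-1, 3), J))))
y = 3
Add(Mul(y, -116), Function('x')(Function('L')(4))) = Add(Mul(3, -116), Mul(Rational(1, 3), 4, Add(12, Mul(-1, Pow(4, 2))))) = Add(-348, Mul(Rational(1, 3), 4, Add(12, Mul(-1, 16)))) = Add(-348, Mul(Rational(1, 3), 4, Add(12, -16))) = Add(-348, Mul(Rational(1, 3), 4, -4)) = Add(-348, Rational(-16, 3)) = Rational(-1060, 3)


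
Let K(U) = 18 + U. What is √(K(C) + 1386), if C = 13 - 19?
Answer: √1398 ≈ 37.390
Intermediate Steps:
C = -6
√(K(C) + 1386) = √((18 - 6) + 1386) = √(12 + 1386) = √1398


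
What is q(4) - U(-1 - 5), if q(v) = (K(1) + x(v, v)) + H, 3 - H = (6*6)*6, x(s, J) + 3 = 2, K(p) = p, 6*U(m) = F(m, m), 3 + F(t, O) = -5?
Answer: -635/3 ≈ -211.67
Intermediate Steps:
F(t, O) = -8 (F(t, O) = -3 - 5 = -8)
U(m) = -4/3 (U(m) = (⅙)*(-8) = -4/3)
x(s, J) = -1 (x(s, J) = -3 + 2 = -1)
H = -213 (H = 3 - 6*6*6 = 3 - 36*6 = 3 - 1*216 = 3 - 216 = -213)
q(v) = -213 (q(v) = (1 - 1) - 213 = 0 - 213 = -213)
q(4) - U(-1 - 5) = -213 - 1*(-4/3) = -213 + 4/3 = -635/3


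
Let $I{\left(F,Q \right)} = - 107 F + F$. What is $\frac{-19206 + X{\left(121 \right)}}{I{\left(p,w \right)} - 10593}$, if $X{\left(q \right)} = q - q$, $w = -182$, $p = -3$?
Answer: $\frac{6402}{3425} \approx 1.8692$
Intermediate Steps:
$I{\left(F,Q \right)} = - 106 F$
$X{\left(q \right)} = 0$
$\frac{-19206 + X{\left(121 \right)}}{I{\left(p,w \right)} - 10593} = \frac{-19206 + 0}{\left(-106\right) \left(-3\right) - 10593} = - \frac{19206}{318 - 10593} = - \frac{19206}{-10275} = \left(-19206\right) \left(- \frac{1}{10275}\right) = \frac{6402}{3425}$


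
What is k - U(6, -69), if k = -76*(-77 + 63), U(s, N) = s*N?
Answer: 1478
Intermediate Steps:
U(s, N) = N*s
k = 1064 (k = -76*(-14) = 1064)
k - U(6, -69) = 1064 - (-69)*6 = 1064 - 1*(-414) = 1064 + 414 = 1478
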